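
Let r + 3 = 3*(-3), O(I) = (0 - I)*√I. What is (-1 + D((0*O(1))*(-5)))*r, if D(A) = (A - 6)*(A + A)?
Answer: 12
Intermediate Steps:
O(I) = -I^(3/2) (O(I) = (-I)*√I = -I^(3/2))
r = -12 (r = -3 + 3*(-3) = -3 - 9 = -12)
D(A) = 2*A*(-6 + A) (D(A) = (-6 + A)*(2*A) = 2*A*(-6 + A))
(-1 + D((0*O(1))*(-5)))*r = (-1 + 2*((0*(-1^(3/2)))*(-5))*(-6 + (0*(-1^(3/2)))*(-5)))*(-12) = (-1 + 2*((0*(-1*1))*(-5))*(-6 + (0*(-1*1))*(-5)))*(-12) = (-1 + 2*((0*(-1))*(-5))*(-6 + (0*(-1))*(-5)))*(-12) = (-1 + 2*(0*(-5))*(-6 + 0*(-5)))*(-12) = (-1 + 2*0*(-6 + 0))*(-12) = (-1 + 2*0*(-6))*(-12) = (-1 + 0)*(-12) = -1*(-12) = 12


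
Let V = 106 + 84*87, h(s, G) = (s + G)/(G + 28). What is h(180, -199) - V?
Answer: -66725/9 ≈ -7413.9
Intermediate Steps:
h(s, G) = (G + s)/(28 + G)
V = 7414 (V = 106 + 7308 = 7414)
h(180, -199) - V = (-199 + 180)/(28 - 199) - 1*7414 = -19/(-171) - 7414 = -1/171*(-19) - 7414 = ⅑ - 7414 = -66725/9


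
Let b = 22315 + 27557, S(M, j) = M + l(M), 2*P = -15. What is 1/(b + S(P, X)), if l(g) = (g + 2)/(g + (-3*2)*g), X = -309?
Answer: 150/7479653 ≈ 2.0054e-5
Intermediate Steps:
P = -15/2 (P = (½)*(-15) = -15/2 ≈ -7.5000)
l(g) = -(2 + g)/(5*g) (l(g) = (2 + g)/(g - 6*g) = (2 + g)/((-5*g)) = (2 + g)*(-1/(5*g)) = -(2 + g)/(5*g))
S(M, j) = M + (-2 - M)/(5*M)
b = 49872
1/(b + S(P, X)) = 1/(49872 + (-⅕ - 15/2 - 2/(5*(-15/2)))) = 1/(49872 + (-⅕ - 15/2 - ⅖*(-2/15))) = 1/(49872 + (-⅕ - 15/2 + 4/75)) = 1/(49872 - 1147/150) = 1/(7479653/150) = 150/7479653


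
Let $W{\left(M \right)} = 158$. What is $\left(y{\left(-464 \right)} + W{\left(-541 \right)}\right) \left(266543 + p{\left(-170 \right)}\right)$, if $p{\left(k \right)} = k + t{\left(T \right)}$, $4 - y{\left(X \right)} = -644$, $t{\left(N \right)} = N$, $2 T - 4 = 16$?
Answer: $214704698$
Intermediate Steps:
$T = 10$ ($T = 2 + \frac{1}{2} \cdot 16 = 2 + 8 = 10$)
$y{\left(X \right)} = 648$ ($y{\left(X \right)} = 4 - -644 = 4 + 644 = 648$)
$p{\left(k \right)} = 10 + k$ ($p{\left(k \right)} = k + 10 = 10 + k$)
$\left(y{\left(-464 \right)} + W{\left(-541 \right)}\right) \left(266543 + p{\left(-170 \right)}\right) = \left(648 + 158\right) \left(266543 + \left(10 - 170\right)\right) = 806 \left(266543 - 160\right) = 806 \cdot 266383 = 214704698$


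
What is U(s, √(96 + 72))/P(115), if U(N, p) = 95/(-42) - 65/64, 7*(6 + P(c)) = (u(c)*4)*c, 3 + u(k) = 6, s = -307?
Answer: -4405/256896 ≈ -0.017147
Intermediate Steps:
u(k) = 3 (u(k) = -3 + 6 = 3)
P(c) = -6 + 12*c/7 (P(c) = -6 + ((3*4)*c)/7 = -6 + (12*c)/7 = -6 + 12*c/7)
U(N, p) = -4405/1344 (U(N, p) = 95*(-1/42) - 65*1/64 = -95/42 - 65/64 = -4405/1344)
U(s, √(96 + 72))/P(115) = -4405/(1344*(-6 + (12/7)*115)) = -4405/(1344*(-6 + 1380/7)) = -4405/(1344*1338/7) = -4405/1344*7/1338 = -4405/256896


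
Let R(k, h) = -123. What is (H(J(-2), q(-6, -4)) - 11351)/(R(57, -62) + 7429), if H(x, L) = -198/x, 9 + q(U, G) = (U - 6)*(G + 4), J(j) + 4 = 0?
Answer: -22603/14612 ≈ -1.5469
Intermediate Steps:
J(j) = -4 (J(j) = -4 + 0 = -4)
q(U, G) = -9 + (-6 + U)*(4 + G) (q(U, G) = -9 + (U - 6)*(G + 4) = -9 + (-6 + U)*(4 + G))
(H(J(-2), q(-6, -4)) - 11351)/(R(57, -62) + 7429) = (-198/(-4) - 11351)/(-123 + 7429) = (-198*(-1/4) - 11351)/7306 = (99/2 - 11351)*(1/7306) = -22603/2*1/7306 = -22603/14612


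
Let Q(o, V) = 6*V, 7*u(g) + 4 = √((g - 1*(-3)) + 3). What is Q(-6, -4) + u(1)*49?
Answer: -52 + 7*√7 ≈ -33.480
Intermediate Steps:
u(g) = -4/7 + √(6 + g)/7 (u(g) = -4/7 + √((g - 1*(-3)) + 3)/7 = -4/7 + √((g + 3) + 3)/7 = -4/7 + √((3 + g) + 3)/7 = -4/7 + √(6 + g)/7)
Q(-6, -4) + u(1)*49 = 6*(-4) + (-4/7 + √(6 + 1)/7)*49 = -24 + (-4/7 + √7/7)*49 = -24 + (-28 + 7*√7) = -52 + 7*√7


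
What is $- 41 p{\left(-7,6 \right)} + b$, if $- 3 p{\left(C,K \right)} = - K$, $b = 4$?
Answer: $-78$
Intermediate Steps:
$p{\left(C,K \right)} = \frac{K}{3}$ ($p{\left(C,K \right)} = - \frac{\left(-1\right) K}{3} = \frac{K}{3}$)
$- 41 p{\left(-7,6 \right)} + b = - 41 \cdot \frac{1}{3} \cdot 6 + 4 = \left(-41\right) 2 + 4 = -82 + 4 = -78$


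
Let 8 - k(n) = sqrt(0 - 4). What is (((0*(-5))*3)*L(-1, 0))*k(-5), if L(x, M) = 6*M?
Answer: 0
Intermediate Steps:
k(n) = 8 - 2*I (k(n) = 8 - sqrt(0 - 4) = 8 - sqrt(-4) = 8 - 2*I)
(((0*(-5))*3)*L(-1, 0))*k(-5) = (((0*(-5))*3)*(6*0))*(8 - 2*I) = ((0*3)*0)*(8 - 2*I) = (0*0)*(8 - 2*I) = 0*(8 - 2*I) = 0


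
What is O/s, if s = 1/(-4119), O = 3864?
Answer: -15915816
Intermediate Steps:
s = -1/4119 ≈ -0.00024278
O/s = 3864/(-1/4119) = 3864*(-4119) = -15915816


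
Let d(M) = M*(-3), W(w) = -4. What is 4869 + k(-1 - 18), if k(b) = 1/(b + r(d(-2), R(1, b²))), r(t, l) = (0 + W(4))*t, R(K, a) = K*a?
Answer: 209366/43 ≈ 4869.0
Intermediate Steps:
d(M) = -3*M
r(t, l) = -4*t (r(t, l) = (0 - 4)*t = -4*t)
k(b) = 1/(-24 + b) (k(b) = 1/(b - (-12)*(-2)) = 1/(b - 4*6) = 1/(b - 24) = 1/(-24 + b))
4869 + k(-1 - 18) = 4869 + 1/(-24 + (-1 - 18)) = 4869 + 1/(-24 - 19) = 4869 + 1/(-43) = 4869 - 1/43 = 209366/43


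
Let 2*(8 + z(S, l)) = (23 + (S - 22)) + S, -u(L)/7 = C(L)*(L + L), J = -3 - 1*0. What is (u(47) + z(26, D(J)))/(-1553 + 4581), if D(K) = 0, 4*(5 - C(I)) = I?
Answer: 1115/757 ≈ 1.4729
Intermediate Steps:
C(I) = 5 - I/4
J = -3 (J = -3 + 0 = -3)
u(L) = -14*L*(5 - L/4) (u(L) = -7*(5 - L/4)*(L + L) = -7*(5 - L/4)*2*L = -14*L*(5 - L/4))
z(S, l) = -15/2 + S (z(S, l) = -8 + ((23 + (S - 22)) + S)/2 = -8 + ((23 + (-22 + S)) + S)/2 = -8 + ((1 + S) + S)/2 = -8 + (1 + 2*S)/2 = -8 + (½ + S) = -15/2 + S)
(u(47) + z(26, D(J)))/(-1553 + 4581) = ((7/2)*47*(-20 + 47) + (-15/2 + 26))/(-1553 + 4581) = ((7/2)*47*27 + 37/2)/3028 = (8883/2 + 37/2)*(1/3028) = 4460*(1/3028) = 1115/757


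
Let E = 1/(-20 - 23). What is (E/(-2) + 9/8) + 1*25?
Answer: 8991/344 ≈ 26.137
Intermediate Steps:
E = -1/43 (E = 1/(-43) = -1/43 ≈ -0.023256)
(E/(-2) + 9/8) + 1*25 = (-1/43/(-2) + 9/8) + 1*25 = (-1/43*(-½) + 9*(⅛)) + 25 = (1/86 + 9/8) + 25 = 391/344 + 25 = 8991/344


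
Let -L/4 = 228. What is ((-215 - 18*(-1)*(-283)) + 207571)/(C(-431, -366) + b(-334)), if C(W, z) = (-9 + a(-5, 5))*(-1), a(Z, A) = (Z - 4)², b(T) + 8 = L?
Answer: -101131/496 ≈ -203.89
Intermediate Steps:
L = -912 (L = -4*228 = -912)
b(T) = -920 (b(T) = -8 - 912 = -920)
a(Z, A) = (-4 + Z)²
C(W, z) = -72 (C(W, z) = (-9 + (-4 - 5)²)*(-1) = (-9 + (-9)²)*(-1) = (-9 + 81)*(-1) = 72*(-1) = -72)
((-215 - 18*(-1)*(-283)) + 207571)/(C(-431, -366) + b(-334)) = ((-215 - 18*(-1)*(-283)) + 207571)/(-72 - 920) = ((-215 + 18*(-283)) + 207571)/(-992) = ((-215 - 5094) + 207571)*(-1/992) = (-5309 + 207571)*(-1/992) = 202262*(-1/992) = -101131/496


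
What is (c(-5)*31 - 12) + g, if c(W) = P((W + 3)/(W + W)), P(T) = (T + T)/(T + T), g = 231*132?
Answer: 30511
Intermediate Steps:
g = 30492
P(T) = 1 (P(T) = (2*T)/((2*T)) = (2*T)*(1/(2*T)) = 1)
c(W) = 1
(c(-5)*31 - 12) + g = (1*31 - 12) + 30492 = (31 - 12) + 30492 = 19 + 30492 = 30511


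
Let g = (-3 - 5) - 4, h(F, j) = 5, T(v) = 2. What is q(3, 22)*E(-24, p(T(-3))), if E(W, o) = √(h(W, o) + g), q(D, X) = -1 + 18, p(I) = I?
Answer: 17*I*√7 ≈ 44.978*I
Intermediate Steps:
g = -12 (g = -8 - 4 = -12)
q(D, X) = 17
E(W, o) = I*√7 (E(W, o) = √(5 - 12) = √(-7) = I*√7)
q(3, 22)*E(-24, p(T(-3))) = 17*(I*√7) = 17*I*√7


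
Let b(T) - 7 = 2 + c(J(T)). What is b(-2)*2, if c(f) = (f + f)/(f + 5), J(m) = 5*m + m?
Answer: 174/7 ≈ 24.857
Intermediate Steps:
J(m) = 6*m
c(f) = 2*f/(5 + f) (c(f) = (2*f)/(5 + f) = 2*f/(5 + f))
b(T) = 9 + 12*T/(5 + 6*T) (b(T) = 7 + (2 + 2*(6*T)/(5 + 6*T)) = 7 + (2 + 12*T/(5 + 6*T)) = 9 + 12*T/(5 + 6*T))
b(-2)*2 = (3*(15 + 22*(-2))/(5 + 6*(-2)))*2 = (3*(15 - 44)/(5 - 12))*2 = (3*(-29)/(-7))*2 = (3*(-1/7)*(-29))*2 = (87/7)*2 = 174/7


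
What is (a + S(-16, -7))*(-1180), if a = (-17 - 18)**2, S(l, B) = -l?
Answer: -1464380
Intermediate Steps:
a = 1225 (a = (-35)**2 = 1225)
(a + S(-16, -7))*(-1180) = (1225 - 1*(-16))*(-1180) = (1225 + 16)*(-1180) = 1241*(-1180) = -1464380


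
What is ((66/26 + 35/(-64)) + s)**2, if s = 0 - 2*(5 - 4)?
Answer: 49/692224 ≈ 7.0786e-5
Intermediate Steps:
s = -2 (s = 0 - 2*1 = 0 - 2 = -2)
((66/26 + 35/(-64)) + s)**2 = ((66/26 + 35/(-64)) - 2)**2 = ((66*(1/26) + 35*(-1/64)) - 2)**2 = ((33/13 - 35/64) - 2)**2 = (1657/832 - 2)**2 = (-7/832)**2 = 49/692224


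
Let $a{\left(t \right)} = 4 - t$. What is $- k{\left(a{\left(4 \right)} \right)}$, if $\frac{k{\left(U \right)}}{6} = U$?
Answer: $0$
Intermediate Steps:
$k{\left(U \right)} = 6 U$
$- k{\left(a{\left(4 \right)} \right)} = - 6 \left(4 - 4\right) = - 6 \cdot 0 = \left(-1\right) 0 = 0$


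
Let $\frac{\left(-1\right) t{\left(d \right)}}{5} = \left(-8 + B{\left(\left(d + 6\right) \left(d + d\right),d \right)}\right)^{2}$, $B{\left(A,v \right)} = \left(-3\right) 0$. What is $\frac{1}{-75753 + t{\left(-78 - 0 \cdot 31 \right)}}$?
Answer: $- \frac{1}{76073} \approx -1.3145 \cdot 10^{-5}$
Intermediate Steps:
$B{\left(A,v \right)} = 0$
$t{\left(d \right)} = -320$ ($t{\left(d \right)} = - 5 \left(-8 + 0\right)^{2} = - 5 \left(-8\right)^{2} = \left(-5\right) 64 = -320$)
$\frac{1}{-75753 + t{\left(-78 - 0 \cdot 31 \right)}} = \frac{1}{-75753 - 320} = \frac{1}{-76073} = - \frac{1}{76073}$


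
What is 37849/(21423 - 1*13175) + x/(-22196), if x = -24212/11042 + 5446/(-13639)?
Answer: 15815410280877019/3446383906531688 ≈ 4.5890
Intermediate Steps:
x = -195181100/75300919 (x = -24212*1/11042 + 5446*(-1/13639) = -12106/5521 - 5446/13639 = -195181100/75300919 ≈ -2.5920)
37849/(21423 - 1*13175) + x/(-22196) = 37849/(21423 - 1*13175) - 195181100/75300919/(-22196) = 37849/(21423 - 13175) - 195181100/75300919*(-1/22196) = 37849/8248 + 48795275/417844799531 = 15815410280877019/3446383906531688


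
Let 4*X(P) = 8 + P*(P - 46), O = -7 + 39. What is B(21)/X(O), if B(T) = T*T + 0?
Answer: -441/110 ≈ -4.0091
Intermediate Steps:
B(T) = T² (B(T) = T² + 0 = T²)
O = 32
X(P) = 2 + P*(-46 + P)/4 (X(P) = (8 + P*(P - 46))/4 = (8 + P*(-46 + P))/4 = 2 + P*(-46 + P)/4)
B(21)/X(O) = 21²/(2 - 23/2*32 + (¼)*32²) = 441/(2 - 368 + (¼)*1024) = 441/(2 - 368 + 256) = 441/(-110) = 441*(-1/110) = -441/110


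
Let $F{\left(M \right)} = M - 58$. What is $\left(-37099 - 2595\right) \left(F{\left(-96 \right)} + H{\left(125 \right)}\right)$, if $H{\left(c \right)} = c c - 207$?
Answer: $-605889216$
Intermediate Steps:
$F{\left(M \right)} = -58 + M$
$H{\left(c \right)} = -207 + c^{2}$ ($H{\left(c \right)} = c^{2} - 207 = -207 + c^{2}$)
$\left(-37099 - 2595\right) \left(F{\left(-96 \right)} + H{\left(125 \right)}\right) = \left(-37099 - 2595\right) \left(\left(-58 - 96\right) - \left(207 - 125^{2}\right)\right) = - 39694 \left(-154 + \left(-207 + 15625\right)\right) = - 39694 \left(-154 + 15418\right) = \left(-39694\right) 15264 = -605889216$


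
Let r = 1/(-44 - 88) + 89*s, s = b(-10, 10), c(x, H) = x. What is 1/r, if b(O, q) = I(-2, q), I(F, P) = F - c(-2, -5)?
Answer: -132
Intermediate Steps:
I(F, P) = 2 + F (I(F, P) = F - 1*(-2) = F + 2 = 2 + F)
b(O, q) = 0 (b(O, q) = 2 - 2 = 0)
s = 0
r = -1/132 (r = 1/(-44 - 88) + 89*0 = 1/(-132) + 0 = -1/132 + 0 = -1/132 ≈ -0.0075758)
1/r = 1/(-1/132) = -132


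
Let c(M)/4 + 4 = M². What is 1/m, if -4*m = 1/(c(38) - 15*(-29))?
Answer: -24780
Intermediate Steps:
c(M) = -16 + 4*M²
m = -1/24780 (m = -1/(4*((-16 + 4*38²) - 15*(-29))) = -1/(4*((-16 + 4*1444) + 435)) = -1/(4*((-16 + 5776) + 435)) = -1/(4*(5760 + 435)) = -¼/6195 = -¼*1/6195 = -1/24780 ≈ -4.0355e-5)
1/m = 1/(-1/24780) = -24780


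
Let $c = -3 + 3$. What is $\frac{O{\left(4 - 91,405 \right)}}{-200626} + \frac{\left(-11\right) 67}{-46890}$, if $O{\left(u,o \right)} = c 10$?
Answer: $\frac{737}{46890} \approx 0.015718$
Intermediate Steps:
$c = 0$
$O{\left(u,o \right)} = 0$ ($O{\left(u,o \right)} = 0 \cdot 10 = 0$)
$\frac{O{\left(4 - 91,405 \right)}}{-200626} + \frac{\left(-11\right) 67}{-46890} = \frac{0}{-200626} + \frac{\left(-11\right) 67}{-46890} = 0 \left(- \frac{1}{200626}\right) - - \frac{737}{46890} = 0 + \frac{737}{46890} = \frac{737}{46890}$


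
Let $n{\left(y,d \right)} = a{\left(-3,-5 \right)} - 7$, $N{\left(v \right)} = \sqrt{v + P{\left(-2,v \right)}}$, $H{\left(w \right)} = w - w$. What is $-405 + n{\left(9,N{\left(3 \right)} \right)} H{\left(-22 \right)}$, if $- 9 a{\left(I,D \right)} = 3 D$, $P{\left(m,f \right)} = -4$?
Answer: $-405$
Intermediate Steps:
$H{\left(w \right)} = 0$
$a{\left(I,D \right)} = - \frac{D}{3}$ ($a{\left(I,D \right)} = - \frac{3 D}{9} = - \frac{D}{3}$)
$N{\left(v \right)} = \sqrt{-4 + v}$ ($N{\left(v \right)} = \sqrt{v - 4} = \sqrt{-4 + v}$)
$n{\left(y,d \right)} = - \frac{16}{3}$ ($n{\left(y,d \right)} = \left(- \frac{1}{3}\right) \left(-5\right) - 7 = \frac{5}{3} - 7 = - \frac{16}{3}$)
$-405 + n{\left(9,N{\left(3 \right)} \right)} H{\left(-22 \right)} = -405 - 0 = -405 + 0 = -405$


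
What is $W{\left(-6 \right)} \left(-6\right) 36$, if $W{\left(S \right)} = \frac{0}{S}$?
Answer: $0$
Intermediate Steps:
$W{\left(S \right)} = 0$
$W{\left(-6 \right)} \left(-6\right) 36 = 0 \left(-6\right) 36 = 0 \cdot 36 = 0$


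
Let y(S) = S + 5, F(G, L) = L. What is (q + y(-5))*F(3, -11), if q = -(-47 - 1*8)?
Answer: -605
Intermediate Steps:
y(S) = 5 + S
q = 55 (q = -(-47 - 8) = -1*(-55) = 55)
(q + y(-5))*F(3, -11) = (55 + (5 - 5))*(-11) = (55 + 0)*(-11) = 55*(-11) = -605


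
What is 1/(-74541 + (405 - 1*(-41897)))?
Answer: -1/32239 ≈ -3.1018e-5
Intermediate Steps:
1/(-74541 + (405 - 1*(-41897))) = 1/(-74541 + (405 + 41897)) = 1/(-74541 + 42302) = 1/(-32239) = -1/32239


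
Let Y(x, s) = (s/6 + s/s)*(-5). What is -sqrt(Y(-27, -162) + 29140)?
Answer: -sqrt(29270) ≈ -171.08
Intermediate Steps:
Y(x, s) = -5 - 5*s/6 (Y(x, s) = (s*(1/6) + 1)*(-5) = (s/6 + 1)*(-5) = (1 + s/6)*(-5) = -5 - 5*s/6)
-sqrt(Y(-27, -162) + 29140) = -sqrt((-5 - 5/6*(-162)) + 29140) = -sqrt((-5 + 135) + 29140) = -sqrt(130 + 29140) = -sqrt(29270)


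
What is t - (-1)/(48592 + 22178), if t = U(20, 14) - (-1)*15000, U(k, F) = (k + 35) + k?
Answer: 1066857751/70770 ≈ 15075.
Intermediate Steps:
U(k, F) = 35 + 2*k (U(k, F) = (35 + k) + k = 35 + 2*k)
t = 15075 (t = (35 + 2*20) - (-1)*15000 = (35 + 40) - 1*(-15000) = 75 + 15000 = 15075)
t - (-1)/(48592 + 22178) = 15075 - (-1)/(48592 + 22178) = 15075 - (-1)/70770 = 15075 - 1*(-1/70770) = 15075 + 1/70770 = 1066857751/70770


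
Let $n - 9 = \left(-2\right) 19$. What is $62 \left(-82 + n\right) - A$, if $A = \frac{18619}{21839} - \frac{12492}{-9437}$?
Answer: $- \frac{1418791853417}{206094643} \approx -6884.2$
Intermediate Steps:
$n = -29$ ($n = 9 - 38 = -29$)
$A = \frac{448520291}{206094643}$ ($A = 18619 \cdot \frac{1}{21839} - - \frac{12492}{9437} = \frac{18619}{21839} + \frac{12492}{9437} = \frac{448520291}{206094643} \approx 2.1763$)
$62 \left(-82 + n\right) - A = 62 \left(-82 - 29\right) - \frac{448520291}{206094643} = 62 \left(-111\right) - \frac{448520291}{206094643} = -6882 - \frac{448520291}{206094643} = - \frac{1418791853417}{206094643}$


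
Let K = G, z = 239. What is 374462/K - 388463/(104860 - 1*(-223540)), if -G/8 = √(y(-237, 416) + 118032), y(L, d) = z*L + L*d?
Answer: -388463/328400 + 187231*I*√37203/148812 ≈ -1.1829 + 242.68*I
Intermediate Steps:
y(L, d) = 239*L + L*d
G = -8*I*√37203 (G = -8*√(-237*(239 + 416) + 118032) = -8*√(-237*655 + 118032) = -8*√(-155235 + 118032) = -8*I*√37203 ≈ -1543.0*I)
K = -8*I*√37203 ≈ -1543.0*I
374462/K - 388463/(104860 - 1*(-223540)) = 374462/((-8*I*√37203)) - 388463/(104860 - 1*(-223540)) = 374462*(I*√37203/297624) - 388463/(104860 + 223540) = 187231*I*√37203/148812 - 388463/328400 = -388463/328400 + 187231*I*√37203/148812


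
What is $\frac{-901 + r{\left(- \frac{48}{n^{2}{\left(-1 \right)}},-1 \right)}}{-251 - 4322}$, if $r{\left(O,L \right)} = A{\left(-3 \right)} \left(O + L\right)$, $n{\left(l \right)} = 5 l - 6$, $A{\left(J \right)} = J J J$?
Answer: $\frac{104458}{553333} \approx 0.18878$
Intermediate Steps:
$A{\left(J \right)} = J^{3}$ ($A{\left(J \right)} = J^{2} J = J^{3}$)
$n{\left(l \right)} = -6 + 5 l$ ($n{\left(l \right)} = 5 l - 6 = -6 + 5 l$)
$r{\left(O,L \right)} = - 27 L - 27 O$ ($r{\left(O,L \right)} = \left(-3\right)^{3} \left(O + L\right) = - 27 \left(L + O\right) = - 27 L - 27 O$)
$\frac{-901 + r{\left(- \frac{48}{n^{2}{\left(-1 \right)}},-1 \right)}}{-251 - 4322} = \frac{-901 - \left(-27 + 27 \left(- \frac{48}{\left(-6 + 5 \left(-1\right)\right)^{2}}\right)\right)}{-251 - 4322} = \frac{-901 + \left(27 - 27 \left(- \frac{48}{\left(-6 - 5\right)^{2}}\right)\right)}{-4573} = \left(-901 + \left(27 - 27 \left(- \frac{48}{\left(-11\right)^{2}}\right)\right)\right) \left(- \frac{1}{4573}\right) = \left(-901 + \left(27 - 27 \left(- \frac{48}{121}\right)\right)\right) \left(- \frac{1}{4573}\right) = \left(-901 + \left(27 - 27 \left(\left(-48\right) \frac{1}{121}\right)\right)\right) \left(- \frac{1}{4573}\right) = \left(-901 + \left(27 - - \frac{1296}{121}\right)\right) \left(- \frac{1}{4573}\right) = \left(-901 + \left(27 + \frac{1296}{121}\right)\right) \left(- \frac{1}{4573}\right) = \left(-901 + \frac{4563}{121}\right) \left(- \frac{1}{4573}\right) = \left(- \frac{104458}{121}\right) \left(- \frac{1}{4573}\right) = \frac{104458}{553333}$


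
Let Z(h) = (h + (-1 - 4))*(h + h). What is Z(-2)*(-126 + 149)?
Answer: 644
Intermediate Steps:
Z(h) = 2*h*(-5 + h) (Z(h) = (h - 5)*(2*h) = (-5 + h)*(2*h) = 2*h*(-5 + h))
Z(-2)*(-126 + 149) = (2*(-2)*(-5 - 2))*(-126 + 149) = (2*(-2)*(-7))*23 = 28*23 = 644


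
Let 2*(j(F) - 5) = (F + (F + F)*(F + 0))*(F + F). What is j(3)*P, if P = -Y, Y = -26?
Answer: 1768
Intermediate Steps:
j(F) = 5 + F*(F + 2*F**2) (j(F) = 5 + ((F + (F + F)*(F + 0))*(F + F))/2 = 5 + ((F + (2*F)*F)*(2*F))/2 = 5 + ((F + 2*F**2)*(2*F))/2 = 5 + (2*F*(F + 2*F**2))/2 = 5 + F*(F + 2*F**2))
P = 26 (P = -1*(-26) = 26)
j(3)*P = (5 + 3**2 + 2*3**3)*26 = (5 + 9 + 2*27)*26 = (5 + 9 + 54)*26 = 68*26 = 1768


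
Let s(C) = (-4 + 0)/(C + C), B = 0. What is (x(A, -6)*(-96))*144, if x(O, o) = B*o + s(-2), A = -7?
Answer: -13824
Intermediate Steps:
s(C) = -2/C (s(C) = -4*1/(2*C) = -2/C)
x(O, o) = 1 (x(O, o) = 0*o - 2/(-2) = 0 - 2*(-½) = 0 + 1 = 1)
(x(A, -6)*(-96))*144 = (1*(-96))*144 = -96*144 = -13824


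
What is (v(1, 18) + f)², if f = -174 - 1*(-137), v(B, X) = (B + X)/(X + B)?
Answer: 1296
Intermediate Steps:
v(B, X) = 1 (v(B, X) = (B + X)/(B + X) = 1)
f = -37 (f = -174 + 137 = -37)
(v(1, 18) + f)² = (1 - 37)² = (-36)² = 1296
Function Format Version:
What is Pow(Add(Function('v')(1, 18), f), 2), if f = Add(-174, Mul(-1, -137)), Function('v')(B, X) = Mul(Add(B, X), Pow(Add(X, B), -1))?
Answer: 1296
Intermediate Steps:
Function('v')(B, X) = 1 (Function('v')(B, X) = Mul(Add(B, X), Pow(Add(B, X), -1)) = 1)
f = -37 (f = Add(-174, 137) = -37)
Pow(Add(Function('v')(1, 18), f), 2) = Pow(Add(1, -37), 2) = Pow(-36, 2) = 1296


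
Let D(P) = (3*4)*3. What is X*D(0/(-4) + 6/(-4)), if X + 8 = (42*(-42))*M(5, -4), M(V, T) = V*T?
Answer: 1269792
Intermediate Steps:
M(V, T) = T*V
D(P) = 36 (D(P) = 12*3 = 36)
X = 35272 (X = -8 + (42*(-42))*(-4*5) = -8 - 1764*(-20) = -8 + 35280 = 35272)
X*D(0/(-4) + 6/(-4)) = 35272*36 = 1269792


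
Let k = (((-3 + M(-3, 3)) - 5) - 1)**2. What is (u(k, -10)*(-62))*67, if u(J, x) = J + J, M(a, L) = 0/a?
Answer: -672948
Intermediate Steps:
M(a, L) = 0
k = 81 (k = (((-3 + 0) - 5) - 1)**2 = ((-3 - 5) - 1)**2 = (-8 - 1)**2 = (-9)**2 = 81)
u(J, x) = 2*J
(u(k, -10)*(-62))*67 = ((2*81)*(-62))*67 = (162*(-62))*67 = -10044*67 = -672948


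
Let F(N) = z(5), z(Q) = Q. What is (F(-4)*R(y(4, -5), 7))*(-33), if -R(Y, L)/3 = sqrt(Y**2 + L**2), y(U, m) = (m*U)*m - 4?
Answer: 495*sqrt(9265) ≈ 47646.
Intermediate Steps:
y(U, m) = -4 + U*m**2 (y(U, m) = (U*m)*m - 4 = U*m**2 - 4 = -4 + U*m**2)
F(N) = 5
R(Y, L) = -3*sqrt(L**2 + Y**2) (R(Y, L) = -3*sqrt(Y**2 + L**2) = -3*sqrt(L**2 + Y**2))
(F(-4)*R(y(4, -5), 7))*(-33) = (5*(-3*sqrt(7**2 + (-4 + 4*(-5)**2)**2)))*(-33) = (5*(-3*sqrt(49 + (-4 + 4*25)**2)))*(-33) = (5*(-3*sqrt(49 + (-4 + 100)**2)))*(-33) = (5*(-3*sqrt(49 + 96**2)))*(-33) = (5*(-3*sqrt(49 + 9216)))*(-33) = (5*(-3*sqrt(9265)))*(-33) = -15*sqrt(9265)*(-33) = 495*sqrt(9265)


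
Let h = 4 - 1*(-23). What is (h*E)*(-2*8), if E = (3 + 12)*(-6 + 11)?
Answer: -32400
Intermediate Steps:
E = 75 (E = 15*5 = 75)
h = 27 (h = 4 + 23 = 27)
(h*E)*(-2*8) = (27*75)*(-2*8) = 2025*(-16) = -32400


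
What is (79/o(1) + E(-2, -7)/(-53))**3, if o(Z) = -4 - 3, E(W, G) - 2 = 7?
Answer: -76765625000/51064811 ≈ -1503.3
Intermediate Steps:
E(W, G) = 9 (E(W, G) = 2 + 7 = 9)
o(Z) = -7
(79/o(1) + E(-2, -7)/(-53))**3 = (79/(-7) + 9/(-53))**3 = (79*(-1/7) + 9*(-1/53))**3 = (-79/7 - 9/53)**3 = (-4250/371)**3 = -76765625000/51064811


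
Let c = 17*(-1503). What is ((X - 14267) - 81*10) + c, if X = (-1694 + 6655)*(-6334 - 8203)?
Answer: -72158685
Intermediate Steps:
X = -72118057 (X = 4961*(-14537) = -72118057)
c = -25551
((X - 14267) - 81*10) + c = ((-72118057 - 14267) - 81*10) - 25551 = (-72132324 - 810) - 25551 = -72133134 - 25551 = -72158685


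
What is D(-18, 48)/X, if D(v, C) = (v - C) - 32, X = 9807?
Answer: -14/1401 ≈ -0.0099929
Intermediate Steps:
D(v, C) = -32 + v - C
D(-18, 48)/X = (-32 - 18 - 1*48)/9807 = (-32 - 18 - 48)*(1/9807) = -98*1/9807 = -14/1401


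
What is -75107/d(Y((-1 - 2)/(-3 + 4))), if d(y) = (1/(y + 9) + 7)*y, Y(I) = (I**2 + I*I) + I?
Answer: -600856/845 ≈ -711.07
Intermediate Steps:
Y(I) = I + 2*I**2 (Y(I) = (I**2 + I**2) + I = 2*I**2 + I = I + 2*I**2)
d(y) = y*(7 + 1/(9 + y)) (d(y) = (1/(9 + y) + 7)*y = (7 + 1/(9 + y))*y = y*(7 + 1/(9 + y)))
-75107/d(Y((-1 - 2)/(-3 + 4))) = -75107*(-3 + 4)*(9 + ((-1 - 2)/(-3 + 4))*(1 + 2*((-1 - 2)/(-3 + 4))))/((1 + 2*((-1 - 2)/(-3 + 4)))*(-1 - 2)*(64 + 7*(((-1 - 2)/(-3 + 4))*(1 + 2*((-1 - 2)/(-3 + 4)))))) = -75107*(-(9 + (-3/1)*(1 + 2*(-3/1)))/(3*(1 + 2*(-3/1))*(64 + 7*((-3/1)*(1 + 2*(-3/1)))))) = -75107*(-(9 + (-3*1)*(1 + 2*(-3*1)))/(3*(1 + 2*(-3*1))*(64 + 7*((-3*1)*(1 + 2*(-3*1)))))) = -75107*(-(9 - 3*(1 + 2*(-3)))/(3*(1 + 2*(-3))*(64 + 7*(-3*(1 + 2*(-3)))))) = -75107*(-(9 - 3*(1 - 6))/(3*(1 - 6)*(64 + 7*(-3*(1 - 6))))) = -75107*(9 - 3*(-5))/(15*(64 + 7*(-3*(-5)))) = -75107*(9 + 15)/(15*(64 + 7*15)) = -75107*8/(5*(64 + 105)) = -75107/(15*(1/24)*169) = -75107/845/8 = -75107*8/845 = -600856/845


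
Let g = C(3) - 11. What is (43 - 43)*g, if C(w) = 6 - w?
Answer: 0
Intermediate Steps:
g = -8 (g = (6 - 1*3) - 11 = (6 - 3) - 11 = 3 - 11 = -8)
(43 - 43)*g = (43 - 43)*(-8) = 0*(-8) = 0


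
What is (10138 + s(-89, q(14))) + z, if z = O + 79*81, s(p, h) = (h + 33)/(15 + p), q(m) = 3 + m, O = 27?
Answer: 612843/37 ≈ 16563.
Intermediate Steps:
s(p, h) = (33 + h)/(15 + p)
z = 6426 (z = 27 + 79*81 = 27 + 6399 = 6426)
(10138 + s(-89, q(14))) + z = (10138 + (33 + (3 + 14))/(15 - 89)) + 6426 = (10138 + (33 + 17)/(-74)) + 6426 = (10138 - 1/74*50) + 6426 = (10138 - 25/37) + 6426 = 375081/37 + 6426 = 612843/37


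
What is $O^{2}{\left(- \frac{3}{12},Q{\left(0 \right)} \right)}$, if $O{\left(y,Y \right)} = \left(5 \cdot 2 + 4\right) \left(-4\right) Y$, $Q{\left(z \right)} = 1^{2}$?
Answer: $3136$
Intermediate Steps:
$Q{\left(z \right)} = 1$
$O{\left(y,Y \right)} = - 56 Y$ ($O{\left(y,Y \right)} = \left(10 + 4\right) \left(-4\right) Y = 14 \left(-4\right) Y = - 56 Y$)
$O^{2}{\left(- \frac{3}{12},Q{\left(0 \right)} \right)} = \left(\left(-56\right) 1\right)^{2} = \left(-56\right)^{2} = 3136$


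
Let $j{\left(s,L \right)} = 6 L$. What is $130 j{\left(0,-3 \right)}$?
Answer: $-2340$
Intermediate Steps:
$130 j{\left(0,-3 \right)} = 130 \cdot 6 \left(-3\right) = 130 \left(-18\right) = -2340$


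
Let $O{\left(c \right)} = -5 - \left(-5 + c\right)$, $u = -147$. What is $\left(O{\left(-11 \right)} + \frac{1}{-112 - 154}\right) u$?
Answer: $- \frac{61425}{38} \approx -1616.4$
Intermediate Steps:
$O{\left(c \right)} = - c$
$\left(O{\left(-11 \right)} + \frac{1}{-112 - 154}\right) u = \left(\left(-1\right) \left(-11\right) + \frac{1}{-112 - 154}\right) \left(-147\right) = \left(11 + \frac{1}{-266}\right) \left(-147\right) = \left(11 - \frac{1}{266}\right) \left(-147\right) = \frac{2925}{266} \left(-147\right) = - \frac{61425}{38}$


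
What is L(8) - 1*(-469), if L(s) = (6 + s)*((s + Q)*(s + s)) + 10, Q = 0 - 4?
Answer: 1375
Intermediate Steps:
Q = -4
L(s) = 10 + 2*s*(-4 + s)*(6 + s) (L(s) = (6 + s)*((s - 4)*(s + s)) + 10 = (6 + s)*((-4 + s)*(2*s)) + 10 = (6 + s)*(2*s*(-4 + s)) + 10 = 2*s*(-4 + s)*(6 + s) + 10 = 10 + 2*s*(-4 + s)*(6 + s))
L(8) - 1*(-469) = (10 - 48*8 + 2*8³ + 4*8²) - 1*(-469) = (10 - 384 + 2*512 + 4*64) + 469 = (10 - 384 + 1024 + 256) + 469 = 906 + 469 = 1375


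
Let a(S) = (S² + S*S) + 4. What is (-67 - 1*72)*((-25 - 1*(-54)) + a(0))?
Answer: -4587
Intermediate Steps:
a(S) = 4 + 2*S² (a(S) = (S² + S²) + 4 = 2*S² + 4 = 4 + 2*S²)
(-67 - 1*72)*((-25 - 1*(-54)) + a(0)) = (-67 - 1*72)*((-25 - 1*(-54)) + (4 + 2*0²)) = (-67 - 72)*((-25 + 54) + (4 + 2*0)) = -139*(29 + (4 + 0)) = -139*(29 + 4) = -139*33 = -4587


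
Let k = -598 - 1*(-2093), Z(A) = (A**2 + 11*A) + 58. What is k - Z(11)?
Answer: 1195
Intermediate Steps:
Z(A) = 58 + A**2 + 11*A
k = 1495 (k = -598 + 2093 = 1495)
k - Z(11) = 1495 - (58 + 11**2 + 11*11) = 1495 - (58 + 121 + 121) = 1495 - 1*300 = 1495 - 300 = 1195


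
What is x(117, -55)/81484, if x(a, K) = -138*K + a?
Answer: 7707/81484 ≈ 0.094583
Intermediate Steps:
x(a, K) = a - 138*K
x(117, -55)/81484 = (117 - 138*(-55))/81484 = (117 + 7590)*(1/81484) = 7707*(1/81484) = 7707/81484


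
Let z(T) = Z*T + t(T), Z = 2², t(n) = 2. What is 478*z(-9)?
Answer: -16252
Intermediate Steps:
Z = 4
z(T) = 2 + 4*T (z(T) = 4*T + 2 = 2 + 4*T)
478*z(-9) = 478*(2 + 4*(-9)) = 478*(2 - 36) = 478*(-34) = -16252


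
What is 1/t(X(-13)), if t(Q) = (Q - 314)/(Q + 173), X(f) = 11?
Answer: -184/303 ≈ -0.60726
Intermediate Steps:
t(Q) = (-314 + Q)/(173 + Q)
1/t(X(-13)) = 1/((-314 + 11)/(173 + 11)) = 1/(-303/184) = -184/303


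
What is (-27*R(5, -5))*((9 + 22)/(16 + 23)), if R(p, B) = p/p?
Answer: -279/13 ≈ -21.462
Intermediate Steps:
R(p, B) = 1
(-27*R(5, -5))*((9 + 22)/(16 + 23)) = (-27*1)*((9 + 22)/(16 + 23)) = -837/39 = -27*31/39 = -279/13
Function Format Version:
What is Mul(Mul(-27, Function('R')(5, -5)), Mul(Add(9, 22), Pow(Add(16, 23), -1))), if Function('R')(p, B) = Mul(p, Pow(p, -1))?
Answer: Rational(-279, 13) ≈ -21.462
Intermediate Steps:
Function('R')(p, B) = 1
Mul(Mul(-27, Function('R')(5, -5)), Mul(Add(9, 22), Pow(Add(16, 23), -1))) = Mul(Mul(-27, 1), Mul(Add(9, 22), Pow(Add(16, 23), -1))) = Mul(-27, Mul(31, Pow(39, -1))) = Mul(-27, Mul(31, Rational(1, 39))) = Mul(-27, Rational(31, 39)) = Rational(-279, 13)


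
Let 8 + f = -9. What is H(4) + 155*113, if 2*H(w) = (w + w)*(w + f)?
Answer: 17463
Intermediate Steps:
f = -17 (f = -8 - 9 = -17)
H(w) = w*(-17 + w) (H(w) = ((w + w)*(w - 17))/2 = ((2*w)*(-17 + w))/2 = (2*w*(-17 + w))/2 = w*(-17 + w))
H(4) + 155*113 = 4*(-17 + 4) + 155*113 = 4*(-13) + 17515 = -52 + 17515 = 17463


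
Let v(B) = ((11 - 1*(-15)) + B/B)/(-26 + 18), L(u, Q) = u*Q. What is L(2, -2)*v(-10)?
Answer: 27/2 ≈ 13.500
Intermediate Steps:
L(u, Q) = Q*u
v(B) = -27/8 (v(B) = ((11 + 15) + 1)/(-8) = (26 + 1)*(-⅛) = 27*(-⅛) = -27/8)
L(2, -2)*v(-10) = -2*2*(-27/8) = -4*(-27/8) = 27/2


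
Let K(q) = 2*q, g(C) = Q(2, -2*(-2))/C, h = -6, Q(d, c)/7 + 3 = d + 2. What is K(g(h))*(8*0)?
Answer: 0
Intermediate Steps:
Q(d, c) = -7 + 7*d (Q(d, c) = -21 + 7*(d + 2) = -21 + 7*(2 + d) = -21 + (14 + 7*d) = -7 + 7*d)
g(C) = 7/C (g(C) = (-7 + 7*2)/C = (-7 + 14)/C = 7/C)
K(g(h))*(8*0) = (2*(7/(-6)))*(8*0) = (2*(7*(-⅙)))*0 = (2*(-7/6))*0 = -7/3*0 = 0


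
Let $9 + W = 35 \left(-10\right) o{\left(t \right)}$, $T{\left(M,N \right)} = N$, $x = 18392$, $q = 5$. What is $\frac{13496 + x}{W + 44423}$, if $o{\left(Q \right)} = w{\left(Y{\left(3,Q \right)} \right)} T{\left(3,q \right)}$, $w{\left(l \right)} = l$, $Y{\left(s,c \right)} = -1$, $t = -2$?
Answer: $\frac{7972}{11541} \approx 0.69075$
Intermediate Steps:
$o{\left(Q \right)} = -5$ ($o{\left(Q \right)} = \left(-1\right) 5 = -5$)
$W = 1741$ ($W = -9 + 35 \left(-10\right) \left(-5\right) = -9 - -1750 = -9 + 1750 = 1741$)
$\frac{13496 + x}{W + 44423} = \frac{13496 + 18392}{1741 + 44423} = \frac{31888}{46164} = 31888 \cdot \frac{1}{46164} = \frac{7972}{11541}$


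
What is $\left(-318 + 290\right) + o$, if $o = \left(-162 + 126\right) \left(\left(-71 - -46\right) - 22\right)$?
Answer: $1664$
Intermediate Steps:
$o = 1692$ ($o = - 36 \left(\left(-71 + 46\right) - 22\right) = - 36 \left(-25 - 22\right) = \left(-36\right) \left(-47\right) = 1692$)
$\left(-318 + 290\right) + o = \left(-318 + 290\right) + 1692 = -28 + 1692 = 1664$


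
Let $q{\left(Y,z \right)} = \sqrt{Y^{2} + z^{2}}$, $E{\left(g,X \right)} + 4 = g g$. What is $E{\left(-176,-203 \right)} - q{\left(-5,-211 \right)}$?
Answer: $30972 - \sqrt{44546} \approx 30761.0$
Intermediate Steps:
$E{\left(g,X \right)} = -4 + g^{2}$ ($E{\left(g,X \right)} = -4 + g g = -4 + g^{2}$)
$E{\left(-176,-203 \right)} - q{\left(-5,-211 \right)} = \left(-4 + \left(-176\right)^{2}\right) - \sqrt{\left(-5\right)^{2} + \left(-211\right)^{2}} = \left(-4 + 30976\right) - \sqrt{25 + 44521} = 30972 - \sqrt{44546}$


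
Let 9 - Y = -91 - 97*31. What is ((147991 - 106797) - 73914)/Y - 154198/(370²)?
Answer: -2479230593/212674150 ≈ -11.657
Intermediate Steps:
Y = 3107 (Y = 9 - (-91 - 97*31) = 9 - (-91 - 3007) = 9 - 1*(-3098) = 9 + 3098 = 3107)
((147991 - 106797) - 73914)/Y - 154198/(370²) = ((147991 - 106797) - 73914)/3107 - 154198/(370²) = (41194 - 73914)*(1/3107) - 154198/136900 = -32720*1/3107 - 154198*1/136900 = -32720/3107 - 77099/68450 = -2479230593/212674150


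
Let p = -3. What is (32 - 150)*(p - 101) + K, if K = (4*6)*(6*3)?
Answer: 12704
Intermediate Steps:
K = 432 (K = 24*18 = 432)
(32 - 150)*(p - 101) + K = (32 - 150)*(-3 - 101) + 432 = -118*(-104) + 432 = 12272 + 432 = 12704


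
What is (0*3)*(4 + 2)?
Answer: 0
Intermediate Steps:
(0*3)*(4 + 2) = 0*6 = 0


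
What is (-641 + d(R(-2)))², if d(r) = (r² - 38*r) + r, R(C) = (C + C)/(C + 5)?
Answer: 28185481/81 ≈ 3.4797e+5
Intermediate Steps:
R(C) = 2*C/(5 + C) (R(C) = (2*C)/(5 + C) = 2*C/(5 + C))
d(r) = r² - 37*r
(-641 + d(R(-2)))² = (-641 + (2*(-2)/(5 - 2))*(-37 + 2*(-2)/(5 - 2)))² = (-641 + (2*(-2)/3)*(-37 + 2*(-2)/3))² = (-641 + (2*(-2)*(⅓))*(-37 + 2*(-2)*(⅓)))² = (-641 - 4*(-37 - 4/3)/3)² = (-641 - 4/3*(-115/3))² = (-641 + 460/9)² = (-5309/9)² = 28185481/81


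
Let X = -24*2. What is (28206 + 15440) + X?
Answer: 43598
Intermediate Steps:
X = -48
(28206 + 15440) + X = (28206 + 15440) - 48 = 43646 - 48 = 43598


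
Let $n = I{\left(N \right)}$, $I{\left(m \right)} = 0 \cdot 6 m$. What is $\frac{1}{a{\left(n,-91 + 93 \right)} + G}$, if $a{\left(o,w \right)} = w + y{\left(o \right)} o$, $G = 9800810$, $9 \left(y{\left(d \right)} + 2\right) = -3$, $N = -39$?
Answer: $\frac{1}{9800812} \approx 1.0203 \cdot 10^{-7}$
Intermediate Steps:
$y{\left(d \right)} = - \frac{7}{3}$ ($y{\left(d \right)} = -2 + \frac{1}{9} \left(-3\right) = -2 - \frac{1}{3} = - \frac{7}{3}$)
$I{\left(m \right)} = 0$ ($I{\left(m \right)} = 0 m = 0$)
$n = 0$
$a{\left(o,w \right)} = w - \frac{7 o}{3}$
$\frac{1}{a{\left(n,-91 + 93 \right)} + G} = \frac{1}{\left(\left(-91 + 93\right) - 0\right) + 9800810} = \frac{1}{\left(2 + 0\right) + 9800810} = \frac{1}{2 + 9800810} = \frac{1}{9800812}$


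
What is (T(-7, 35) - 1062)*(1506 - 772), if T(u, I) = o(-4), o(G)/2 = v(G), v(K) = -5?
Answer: -786848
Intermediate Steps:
o(G) = -10 (o(G) = 2*(-5) = -10)
T(u, I) = -10
(T(-7, 35) - 1062)*(1506 - 772) = (-10 - 1062)*(1506 - 772) = -1072*734 = -786848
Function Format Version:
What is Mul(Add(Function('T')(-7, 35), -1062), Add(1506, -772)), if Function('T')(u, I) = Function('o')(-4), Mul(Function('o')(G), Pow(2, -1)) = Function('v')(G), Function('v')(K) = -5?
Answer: -786848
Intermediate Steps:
Function('o')(G) = -10 (Function('o')(G) = Mul(2, -5) = -10)
Function('T')(u, I) = -10
Mul(Add(Function('T')(-7, 35), -1062), Add(1506, -772)) = Mul(Add(-10, -1062), Add(1506, -772)) = Mul(-1072, 734) = -786848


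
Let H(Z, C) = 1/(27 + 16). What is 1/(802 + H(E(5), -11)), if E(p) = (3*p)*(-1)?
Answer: 43/34487 ≈ 0.0012468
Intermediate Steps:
E(p) = -3*p
H(Z, C) = 1/43
1/(802 + H(E(5), -11)) = 1/(802 + 1/43) = 1/(34487/43) = 43/34487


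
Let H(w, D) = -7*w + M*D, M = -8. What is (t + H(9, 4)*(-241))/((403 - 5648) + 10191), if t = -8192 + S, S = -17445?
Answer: -1371/2473 ≈ -0.55439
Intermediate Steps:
H(w, D) = -8*D - 7*w (H(w, D) = -7*w - 8*D = -8*D - 7*w)
t = -25637 (t = -8192 - 17445 = -25637)
(t + H(9, 4)*(-241))/((403 - 5648) + 10191) = (-25637 + (-8*4 - 7*9)*(-241))/((403 - 5648) + 10191) = (-25637 + (-32 - 63)*(-241))/(-5245 + 10191) = (-25637 - 95*(-241))/4946 = (-25637 + 22895)*(1/4946) = -2742*1/4946 = -1371/2473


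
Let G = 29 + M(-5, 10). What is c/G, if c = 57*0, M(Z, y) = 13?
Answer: 0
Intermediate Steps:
c = 0
G = 42 (G = 29 + 13 = 42)
c/G = 0/42 = 0*(1/42) = 0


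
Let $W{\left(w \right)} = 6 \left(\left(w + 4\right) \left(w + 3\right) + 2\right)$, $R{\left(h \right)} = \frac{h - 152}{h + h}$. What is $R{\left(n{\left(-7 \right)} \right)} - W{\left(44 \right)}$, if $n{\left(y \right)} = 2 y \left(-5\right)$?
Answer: $- \frac{948401}{70} \approx -13549.0$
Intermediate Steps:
$n{\left(y \right)} = - 10 y$
$R{\left(h \right)} = \frac{-152 + h}{2 h}$
$W{\left(w \right)} = 12 + 6 \left(3 + w\right) \left(4 + w\right)$ ($W{\left(w \right)} = 6 \left(\left(4 + w\right) \left(3 + w\right) + 2\right) = 6 \left(\left(3 + w\right) \left(4 + w\right) + 2\right) = 6 \left(2 + \left(3 + w\right) \left(4 + w\right)\right) = 12 + 6 \left(3 + w\right) \left(4 + w\right)$)
$R{\left(n{\left(-7 \right)} \right)} - W{\left(44 \right)} = \frac{-152 - -70}{2 \left(\left(-10\right) \left(-7\right)\right)} - \left(84 + 6 \cdot 44^{2} + 42 \cdot 44\right) = \frac{-152 + 70}{2 \cdot 70} - \left(84 + 6 \cdot 1936 + 1848\right) = \frac{1}{2} \cdot \frac{1}{70} \left(-82\right) - \left(84 + 11616 + 1848\right) = - \frac{41}{70} - 13548 = - \frac{948401}{70}$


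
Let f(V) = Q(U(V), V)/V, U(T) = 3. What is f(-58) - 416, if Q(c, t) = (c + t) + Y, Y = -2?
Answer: -24071/58 ≈ -415.02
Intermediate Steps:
Q(c, t) = -2 + c + t (Q(c, t) = (c + t) - 2 = -2 + c + t)
f(V) = (1 + V)/V (f(V) = (-2 + 3 + V)/V = (1 + V)/V)
f(-58) - 416 = (1 - 58)/(-58) - 416 = -1/58*(-57) - 416 = 57/58 - 416 = -24071/58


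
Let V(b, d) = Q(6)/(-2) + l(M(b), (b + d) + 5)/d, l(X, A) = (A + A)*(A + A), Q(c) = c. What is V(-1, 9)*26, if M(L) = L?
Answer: 16874/9 ≈ 1874.9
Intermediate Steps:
l(X, A) = 4*A² (l(X, A) = (2*A)*(2*A) = 4*A²)
V(b, d) = -3 + 4*(5 + b + d)²/d (V(b, d) = 6/(-2) + (4*((b + d) + 5)²)/d = 6*(-½) + (4*(5 + b + d)²)/d = -3 + 4*(5 + b + d)²/d)
V(-1, 9)*26 = (-3 + 4*(5 - 1 + 9)²/9)*26 = (-3 + 4*(⅑)*13²)*26 = (-3 + 4*(⅑)*169)*26 = (-3 + 676/9)*26 = (649/9)*26 = 16874/9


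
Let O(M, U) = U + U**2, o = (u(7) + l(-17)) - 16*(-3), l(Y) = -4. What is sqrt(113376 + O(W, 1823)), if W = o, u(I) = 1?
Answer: 8*sqrt(53727) ≈ 1854.3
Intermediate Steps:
o = 45 (o = (1 - 4) - 16*(-3) = -3 + 48 = 45)
W = 45
sqrt(113376 + O(W, 1823)) = sqrt(113376 + 1823*(1 + 1823)) = sqrt(113376 + 1823*1824) = sqrt(113376 + 3325152) = sqrt(3438528) = 8*sqrt(53727)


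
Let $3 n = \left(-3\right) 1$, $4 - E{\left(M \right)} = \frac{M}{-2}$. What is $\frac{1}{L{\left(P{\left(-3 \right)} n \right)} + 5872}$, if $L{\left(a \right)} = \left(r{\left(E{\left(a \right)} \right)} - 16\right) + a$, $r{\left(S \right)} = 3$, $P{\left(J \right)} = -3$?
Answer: $\frac{1}{5862} \approx 0.00017059$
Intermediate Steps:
$E{\left(M \right)} = 4 + \frac{M}{2}$ ($E{\left(M \right)} = 4 - \frac{M}{-2} = 4 - M \left(- \frac{1}{2}\right) = 4 - - \frac{M}{2} = 4 + \frac{M}{2}$)
$n = -1$ ($n = \frac{\left(-3\right) 1}{3} = \frac{1}{3} \left(-3\right) = -1$)
$L{\left(a \right)} = -13 + a$ ($L{\left(a \right)} = \left(3 - 16\right) + a = -13 + a$)
$\frac{1}{L{\left(P{\left(-3 \right)} n \right)} + 5872} = \frac{1}{\left(-13 - -3\right) + 5872} = \frac{1}{\left(-13 + 3\right) + 5872} = \frac{1}{-10 + 5872} = \frac{1}{5862}$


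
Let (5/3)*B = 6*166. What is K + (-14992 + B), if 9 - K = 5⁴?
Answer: -75052/5 ≈ -15010.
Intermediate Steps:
B = 2988/5 (B = 3*(6*166)/5 = (⅗)*996 = 2988/5 ≈ 597.60)
K = -616 (K = 9 - 1*5⁴ = 9 - 1*625 = 9 - 625 = -616)
K + (-14992 + B) = -616 + (-14992 + 2988/5) = -616 - 71972/5 = -75052/5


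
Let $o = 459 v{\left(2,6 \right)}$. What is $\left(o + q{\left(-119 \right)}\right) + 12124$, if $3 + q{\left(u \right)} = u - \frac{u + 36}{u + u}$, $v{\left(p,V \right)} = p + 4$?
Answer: $\frac{3511845}{238} \approx 14756.0$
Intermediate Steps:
$v{\left(p,V \right)} = 4 + p$
$q{\left(u \right)} = -3 + u - \frac{36 + u}{2 u}$ ($q{\left(u \right)} = -3 + \left(u - \frac{u + 36}{u + u}\right) = -3 + \left(u - \frac{36 + u}{2 u}\right) = -3 + u - \frac{36 + u}{2 u}$)
$o = 2754$ ($o = 459 \left(4 + 2\right) = 459 \cdot 6 = 2754$)
$\left(o + q{\left(-119 \right)}\right) + 12124 = \left(2754 - \left(\frac{245}{2} - \frac{18}{119}\right)\right) + 12124 = \left(2754 - \frac{29119}{238}\right) + 12124 = \frac{626333}{238} + 12124 = \frac{3511845}{238}$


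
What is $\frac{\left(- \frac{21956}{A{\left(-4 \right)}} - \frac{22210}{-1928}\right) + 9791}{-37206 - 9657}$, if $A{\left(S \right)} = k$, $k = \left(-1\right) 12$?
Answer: $- \frac{33640283}{135527796} \approx -0.24822$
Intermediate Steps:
$k = -12$
$A{\left(S \right)} = -12$
$\frac{\left(- \frac{21956}{A{\left(-4 \right)}} - \frac{22210}{-1928}\right) + 9791}{-37206 - 9657} = \frac{\left(- \frac{21956}{-12} - \frac{22210}{-1928}\right) + 9791}{-37206 - 9657} = \frac{\left(\left(-21956\right) \left(- \frac{1}{12}\right) - - \frac{11105}{964}\right) + 9791}{-46863} = \left(\left(\frac{5489}{3} + \frac{11105}{964}\right) + 9791\right) \left(- \frac{1}{46863}\right) = \left(\frac{5324711}{2892} + 9791\right) \left(- \frac{1}{46863}\right) = \frac{33640283}{2892} \left(- \frac{1}{46863}\right) = - \frac{33640283}{135527796}$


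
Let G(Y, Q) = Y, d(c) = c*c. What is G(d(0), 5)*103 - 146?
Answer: -146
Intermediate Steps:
d(c) = c²
G(d(0), 5)*103 - 146 = 0²*103 - 146 = 0*103 - 146 = 0 - 146 = -146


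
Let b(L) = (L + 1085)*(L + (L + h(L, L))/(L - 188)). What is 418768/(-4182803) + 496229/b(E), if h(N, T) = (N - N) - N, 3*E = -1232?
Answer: -19724363911031/10424950497808 ≈ -1.8920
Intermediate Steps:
E = -1232/3 (E = (1/3)*(-1232) = -1232/3 ≈ -410.67)
h(N, T) = -N (h(N, T) = 0 - N = -N)
b(L) = L*(1085 + L) (b(L) = (L + 1085)*(L + (L - L)/(L - 188)) = (1085 + L)*(L + 0/(-188 + L)) = (1085 + L)*(L + 0) = (1085 + L)*L = L*(1085 + L))
418768/(-4182803) + 496229/b(E) = 418768/(-4182803) + 496229/((-1232*(1085 - 1232/3)/3)) = 418768*(-1/4182803) + 496229/((-1232/3*2023/3)) = -418768/4182803 + 496229/(-2492336/9) = -418768/4182803 + 496229*(-9/2492336) = -418768/4182803 - 4466061/2492336 = -19724363911031/10424950497808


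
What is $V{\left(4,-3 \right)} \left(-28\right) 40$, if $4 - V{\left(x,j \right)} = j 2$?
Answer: $-11200$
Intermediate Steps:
$V{\left(x,j \right)} = 4 - 2 j$ ($V{\left(x,j \right)} = 4 - j 2 = 4 - 2 j$)
$V{\left(4,-3 \right)} \left(-28\right) 40 = \left(4 - -6\right) \left(-28\right) 40 = \left(4 + 6\right) \left(-28\right) 40 = 10 \left(-28\right) 40 = \left(-280\right) 40 = -11200$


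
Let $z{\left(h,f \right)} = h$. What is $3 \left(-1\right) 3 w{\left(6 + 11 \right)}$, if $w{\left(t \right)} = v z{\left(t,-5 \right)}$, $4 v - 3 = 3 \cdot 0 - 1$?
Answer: $- \frac{153}{2} \approx -76.5$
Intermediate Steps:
$v = \frac{1}{2}$ ($v = \frac{3}{4} + \frac{3 \cdot 0 - 1}{4} = \frac{3}{4} + \frac{0 - 1}{4} = \frac{3}{4} + \frac{1}{4} \left(-1\right) = \frac{3}{4} - \frac{1}{4} = \frac{1}{2} \approx 0.5$)
$w{\left(t \right)} = \frac{t}{2}$
$3 \left(-1\right) 3 w{\left(6 + 11 \right)} = 3 \left(-1\right) 3 \frac{6 + 11}{2} = \left(-3\right) 3 \cdot \frac{1}{2} \cdot 17 = \left(-9\right) \frac{17}{2} = - \frac{153}{2}$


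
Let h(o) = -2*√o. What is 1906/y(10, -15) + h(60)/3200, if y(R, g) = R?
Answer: 953/5 - √15/800 ≈ 190.60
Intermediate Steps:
1906/y(10, -15) + h(60)/3200 = 1906/10 - 4*√15/3200 = 1906*(⅒) - 4*√15*(1/3200) = 953/5 - 4*√15*(1/3200) = 953/5 - √15/800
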